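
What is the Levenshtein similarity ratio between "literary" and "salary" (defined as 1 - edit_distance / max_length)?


Word 1: "literary" (length 8)
Word 2: "salary" (length 6)
One optimal edit sequence:
  1. delete 'l'  (+1)
  2. delete 'i'  (+1)
  3. substitute 't' -> 's'  (+1)
  4. substitute 'e' -> 'a'  (+1)
  5. substitute 'r' -> 'l'  (+1)
  6. keep 'a'
  7. keep 'r'
  8. keep 'y'
Edit distance = 5
Max length = max(8, 6) = 8
Similarity = 1 - 5/8
= 0.3750


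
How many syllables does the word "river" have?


Word: "river"
Syllable breakdown: riv / er
Counting: 2 parts
= 2 syllables


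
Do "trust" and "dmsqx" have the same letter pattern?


Pattern of "trust": [0, 1, 2, 3, 0]
Pattern of "dmsqx": [0, 1, 2, 3, 4]
Patterns do not match
Same pattern = No


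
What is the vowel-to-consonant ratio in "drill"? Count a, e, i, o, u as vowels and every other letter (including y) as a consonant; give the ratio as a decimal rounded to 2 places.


Word: "drill"
Vowels (a,e,i,o,u): 1
Consonants: 4
Ratio = 1/4
= 0.25


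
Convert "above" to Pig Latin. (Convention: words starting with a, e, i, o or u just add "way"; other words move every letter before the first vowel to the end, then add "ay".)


Word: "above"
Starts with vowel → add 'way'
Pig Latin = "aboveway"


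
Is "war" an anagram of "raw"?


Word 1: "raw" → sorted: arw
Word 2: "war" → sorted: arw
Same letters? arw == arw
Anagram = Yes


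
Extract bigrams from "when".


Word: "when" (length 4)
Number of bigrams = 4 - 2 + 1 = 3
  Position 0: "wh"
  Position 1: "he"
  Position 2: "en"
Bigrams = "wh", "he", "en"


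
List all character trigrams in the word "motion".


Word: "motion" (length 6)
Number of trigrams = 6 - 3 + 1 = 4
  Position 0: "mot"
  Position 1: "oti"
  Position 2: "tio"
  Position 3: "ion"
Trigrams = "mot", "oti", "tio", "ion"


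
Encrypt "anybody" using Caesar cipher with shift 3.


Word: "anybody"
Shift: 3
Each letter → (letter + shift) mod 26:
  'a' (0) + 3 = 3 → 'd'
  'n' (13) + 3 = 16 → 'q'
  'y' (24) + 3 = 1 → 'b'
  'b' (1) + 3 = 4 → 'e'
  'o' (14) + 3 = 17 → 'r'
  'd' (3) + 3 = 6 → 'g'
  'y' (24) + 3 = 1 → 'b'
Result = "dqbergb"


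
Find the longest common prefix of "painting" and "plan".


Word 1: "painting"
Word 2: "plan"
Comparing from start:
  Pos 0: 'p' == 'p'
  Pos 1: 'a' != 'l' (stop)
LCP = "p" (length 1)


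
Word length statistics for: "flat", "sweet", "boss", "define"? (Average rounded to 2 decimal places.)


Lengths: "flat"=4, "sweet"=5, "boss"=4, "define"=6
Sum = 19, Count = 4
Average = 19/4 = 4.75
= avg=4.75, min=4, max=6


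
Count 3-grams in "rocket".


Word: "rocket" (length 6)
Number of 3-grams = length - 3 + 1 = 6 - 3 + 1
= 4


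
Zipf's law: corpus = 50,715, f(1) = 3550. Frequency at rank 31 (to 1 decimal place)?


Zipf's law: f(r) = f(1) / r
f(1) = 3550
f(31) = 3550 / 31
= 114.5 occurrences


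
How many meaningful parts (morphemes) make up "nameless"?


Word: "nameless"
Morphemes: name / -less
Each morpheme carries meaning
= 2 morphemes


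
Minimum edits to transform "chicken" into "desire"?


Word 1: "chicken" (length 7)
Word 2: "desire" (length 6)
One optimal edit sequence (insert/delete/substitute each cost 1):
  1. substitute 'c' -> 'd'  (+1)
  2. substitute 'h' -> 'e'  (+1)
  3. substitute 'i' -> 's'  (+1)
  4. substitute 'c' -> 'i'  (+1)
  5. substitute 'k' -> 'r'  (+1)
  6. keep 'e'
  7. delete 'n'  (+1)
Total edit operations: 6
Edit distance = 6


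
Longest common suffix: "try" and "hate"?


Word 1: "try"
Word 2: "hate"
Comparing from end:
  Pos -1: 'y' != 'e' (stop)
LCS = "" (length 0)


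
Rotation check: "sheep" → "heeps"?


Word: "sheep", Candidate: "heeps"
Method: check if candidate is substring of word+word
"sheepsheep" contains "heeps"? Yes
Is rotation = Yes


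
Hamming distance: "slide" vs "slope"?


Comparing character by character (same length = 5):
  Pos 0: 's' vs 's' =
  Pos 1: 'l' vs 'l' =
  Pos 2: 'i' vs 'o' !=
  Pos 3: 'd' vs 'p' !=
  Pos 4: 'e' vs 'e' =
Hamming distance = 2


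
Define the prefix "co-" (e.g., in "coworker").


Prefix: co-
Example: coworker = co- + worker
Meaning = together


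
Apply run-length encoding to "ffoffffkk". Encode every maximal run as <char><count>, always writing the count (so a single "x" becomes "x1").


String: "ffoffffkk"
Scanning for consecutive runs:
  'f' x 2
  'o' x 1
  'f' x 4
  'k' x 2
RLE = "f2o1f4k2"


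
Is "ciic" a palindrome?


Word: "ciic"
Reversed: "ciic"
Forward == Backward? ciic == ciic
Palindrome = Yes


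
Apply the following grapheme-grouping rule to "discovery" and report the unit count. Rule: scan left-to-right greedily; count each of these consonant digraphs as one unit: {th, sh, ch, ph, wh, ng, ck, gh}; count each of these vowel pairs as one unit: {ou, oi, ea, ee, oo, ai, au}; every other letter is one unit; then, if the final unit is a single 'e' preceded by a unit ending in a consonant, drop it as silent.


Word: "discovery" (9 letters)
Left-to-right scan:
  1. 'd' (letter)
  2. 'i' (letter)
  3. 's' (letter)
  4. 'c' (letter)
  5. 'o' (letter)
  6. 'v' (letter)
  7. 'e' (letter)
  8. 'r' (letter)
  9. 'y' (letter)
Units from scan: 9
Sound units = 9 units


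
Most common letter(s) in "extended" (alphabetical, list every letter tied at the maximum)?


Word: "extended"
Letter counts:
  'd': 2
  'e': 3
  'n': 1
  't': 1
  'x': 1
Maximum count = 3
Most frequent = 'e' (3 times each)


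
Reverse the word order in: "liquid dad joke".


Original: "liquid dad joke"
Words (1..n): liquid | dad | joke
Reversed (n..1): joke | dad | liquid
Result = "joke dad liquid"


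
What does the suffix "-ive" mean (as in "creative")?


Suffix: -ive
As in: creative -> create + -ive, with a spelling change
Meaning = tending to


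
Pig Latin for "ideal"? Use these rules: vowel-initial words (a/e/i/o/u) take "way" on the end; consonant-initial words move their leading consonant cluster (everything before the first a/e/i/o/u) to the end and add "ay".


Word: "ideal"
Starts with vowel → add 'way'
Pig Latin = "idealway"


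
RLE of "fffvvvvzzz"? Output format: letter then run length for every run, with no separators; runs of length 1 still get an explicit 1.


String: "fffvvvvzzz"
Scanning for consecutive runs:
  'f' x 3
  'v' x 4
  'z' x 3
RLE = "f3v4z3"


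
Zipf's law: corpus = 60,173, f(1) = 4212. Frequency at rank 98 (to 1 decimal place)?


Zipf's law: f(r) = f(1) / r
f(1) = 4212
f(98) = 4212 / 98
= 43.0 occurrences


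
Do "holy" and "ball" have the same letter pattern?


Pattern of "holy": [0, 1, 2, 3]
Pattern of "ball": [0, 1, 2, 2]
Patterns do not match
Same pattern = No


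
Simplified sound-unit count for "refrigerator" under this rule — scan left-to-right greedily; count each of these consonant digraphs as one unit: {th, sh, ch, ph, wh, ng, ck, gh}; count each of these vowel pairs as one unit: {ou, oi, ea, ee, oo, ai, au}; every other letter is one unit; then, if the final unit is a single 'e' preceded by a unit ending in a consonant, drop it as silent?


Word: "refrigerator" (12 letters)
Left-to-right scan:
  [1] 'r' (letter)
  [2] 'e' (letter)
  [3] 'f' (letter)
  [4] 'r' (letter)
  [5] 'i' (letter)
  [6] 'g' (letter)
  [7] 'e' (letter)
  [8] 'r' (letter)
  [9] 'a' (letter)
  [10] 't' (letter)
  [11] 'o' (letter)
  [12] 'r' (letter)
Units from scan: 12
Sound units = 12 units


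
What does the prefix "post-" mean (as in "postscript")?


Prefix: post-
As in: postscript -> post- + script
Meaning = after


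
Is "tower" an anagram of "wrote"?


Word 1: "wrote" → sorted: eortw
Word 2: "tower" → sorted: eortw
Same letters? eortw == eortw
Anagram = Yes


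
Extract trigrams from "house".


Word: "house" (length 5)
Number of trigrams = 5 - 3 + 1 = 3
  Position 0: "hou"
  Position 1: "ous"
  Position 2: "use"
Trigrams = "hou", "ous", "use"


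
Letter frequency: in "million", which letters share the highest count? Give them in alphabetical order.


Word: "million"
Letter counts:
  'i': 2
  'l': 2
  'm': 1
  'n': 1
  'o': 1
Maximum count = 2
Most frequent = 'i', 'l' (2 times each)


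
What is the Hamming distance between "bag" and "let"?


Comparing character by character (same length = 3):
  Pos 0: 'b' vs 'l' !=
  Pos 1: 'a' vs 'e' !=
  Pos 2: 'g' vs 't' !=
Hamming distance = 3


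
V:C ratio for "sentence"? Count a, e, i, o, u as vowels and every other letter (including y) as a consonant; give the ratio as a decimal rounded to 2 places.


Word: "sentence"
Vowels (a,e,i,o,u): 3
Consonants: 5
Ratio = 3/5
= 0.60


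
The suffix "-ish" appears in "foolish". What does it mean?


Suffix: -ish
As in: foolish -> fool + -ish
Meaning = somewhat / having the qualities of


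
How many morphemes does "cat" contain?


Word: "cat"
Morphemes: cat
Each morpheme carries meaning
= 1 morpheme


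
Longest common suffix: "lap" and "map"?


Word 1: "lap"
Word 2: "map"
Comparing from end:
  Pos -1: 'p' == 'p'
  Pos -2: 'a' == 'a'
  Pos -3: 'l' != 'm' (stop)
LCS = "ap" (length 2)


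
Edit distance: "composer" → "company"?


Word 1: "composer" (length 8)
Word 2: "company" (length 7)
One optimal edit sequence (insert/delete/substitute each cost 1):
  1. keep 'c'
  2. keep 'o'
  3. keep 'm'
  4. keep 'p'
  5. delete 'o'  (+1)
  6. substitute 's' -> 'a'  (+1)
  7. substitute 'e' -> 'n'  (+1)
  8. substitute 'r' -> 'y'  (+1)
Total edit operations: 4
Edit distance = 4


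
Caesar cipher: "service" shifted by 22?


Word: "service"
Shift: 22
Each letter → (letter + shift) mod 26:
  's' (18) + 22 = 14 → 'o'
  'e' (4) + 22 = 0 → 'a'
  'r' (17) + 22 = 13 → 'n'
  'v' (21) + 22 = 17 → 'r'
  'i' (8) + 22 = 4 → 'e'
  'c' (2) + 22 = 24 → 'y'
  'e' (4) + 22 = 0 → 'a'
Result = "oanreya"


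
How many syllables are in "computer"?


Word: "computer"
Syllable breakdown: com-pu-ter
Counting: 3 parts
= 3 syllables


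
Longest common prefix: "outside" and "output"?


Word 1: "outside"
Word 2: "output"
Comparing from start:
  Pos 0: 'o' == 'o'
  Pos 1: 'u' == 'u'
  Pos 2: 't' == 't'
  Pos 3: 's' != 'p' (stop)
LCP = "out" (length 3)


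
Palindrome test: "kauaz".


Word: "kauaz"
Reversed: "zauak"
Forward == Backward? kauaz != zauak
Palindrome = No


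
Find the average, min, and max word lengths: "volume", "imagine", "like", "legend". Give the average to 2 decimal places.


Lengths: "volume"=6, "imagine"=7, "like"=4, "legend"=6
Sum = 23, Count = 4
Average = 23/4 = 5.75
= avg=5.75, min=4, max=7


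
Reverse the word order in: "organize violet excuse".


Original: "organize violet excuse"
Words (1..n): organize | violet | excuse
Reversed (n..1): excuse | violet | organize
Result = "excuse violet organize"


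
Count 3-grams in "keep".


Word: "keep" (length 4)
Number of 3-grams = length - 3 + 1 = 4 - 3 + 1
= 2


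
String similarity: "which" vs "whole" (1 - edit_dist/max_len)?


Word 1: "which" (length 5)
Word 2: "whole" (length 5)
One optimal edit sequence:
  1. keep 'w'
  2. keep 'h'
  3. substitute 'i' -> 'o'  (+1)
  4. substitute 'c' -> 'l'  (+1)
  5. substitute 'h' -> 'e'  (+1)
Edit distance = 3
Max length = max(5, 5) = 5
Similarity = 1 - 3/5
= 0.4000


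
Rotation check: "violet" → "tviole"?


Word: "violet", Candidate: "tviole"
Method: check if candidate is substring of word+word
"violetviolet" contains "tviole"? Yes
Is rotation = Yes


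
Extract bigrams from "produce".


Word: "produce" (length 7)
Number of bigrams = 7 - 2 + 1 = 6
  Position 0: "pr"
  Position 1: "ro"
  Position 2: "od"
  Position 3: "du"
  Position 4: "uc"
  Position 5: "ce"
Bigrams = "pr", "ro", "od", "du", "uc", "ce"


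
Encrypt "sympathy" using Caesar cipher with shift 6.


Word: "sympathy"
Shift: 6
Each letter → (letter + shift) mod 26:
  's' (18) + 6 = 24 → 'y'
  'y' (24) + 6 = 4 → 'e'
  'm' (12) + 6 = 18 → 's'
  'p' (15) + 6 = 21 → 'v'
  'a' (0) + 6 = 6 → 'g'
  't' (19) + 6 = 25 → 'z'
  'h' (7) + 6 = 13 → 'n'
  'y' (24) + 6 = 4 → 'e'
Result = "yesvgzne"


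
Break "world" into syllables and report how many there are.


Word: "world"
Syllable breakdown: world
Counting: 1 part
= 1 syllable


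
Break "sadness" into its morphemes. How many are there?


Word: "sadness"
Morphemes: sad / -ness
Each morpheme carries meaning
= 2 morphemes


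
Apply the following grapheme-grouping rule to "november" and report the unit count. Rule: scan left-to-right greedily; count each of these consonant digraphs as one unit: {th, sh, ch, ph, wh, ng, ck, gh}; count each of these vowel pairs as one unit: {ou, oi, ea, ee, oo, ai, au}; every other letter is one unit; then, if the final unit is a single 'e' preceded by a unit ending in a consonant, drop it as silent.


Word: "november" (8 letters)
Left-to-right scan:
  [1] 'n' (letter)
  [2] 'o' (letter)
  [3] 'v' (letter)
  [4] 'e' (letter)
  [5] 'm' (letter)
  [6] 'b' (letter)
  [7] 'e' (letter)
  [8] 'r' (letter)
Units from scan: 8
Sound units = 8 units


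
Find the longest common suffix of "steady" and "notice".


Word 1: "steady"
Word 2: "notice"
Comparing from end:
  Pos -1: 'y' != 'e' (stop)
LCS = "" (length 0)


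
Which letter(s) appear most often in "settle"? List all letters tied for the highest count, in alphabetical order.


Word: "settle"
Letter counts:
  'e': 2
  'l': 1
  's': 1
  't': 2
Maximum count = 2
Most frequent = 'e', 't' (2 times each)


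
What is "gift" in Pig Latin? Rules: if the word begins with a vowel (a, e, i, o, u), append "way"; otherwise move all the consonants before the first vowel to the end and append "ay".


Word: "gift"
Starts with consonant(s) → move to end, add 'ay'
Consonant cluster: "g"
Pig Latin = "iftgay"


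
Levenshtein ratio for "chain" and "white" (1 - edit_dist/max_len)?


Word 1: "chain" (length 5)
Word 2: "white" (length 5)
One optimal edit sequence:
  1. substitute 'c' -> 'w'  (+1)
  2. keep 'h'
  3. substitute 'a' -> 'i'  (+1)
  4. substitute 'i' -> 't'  (+1)
  5. substitute 'n' -> 'e'  (+1)
Edit distance = 4
Max length = max(5, 5) = 5
Similarity = 1 - 4/5
= 0.2000


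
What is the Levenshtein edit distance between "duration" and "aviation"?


Word 1: "duration" (length 8)
Word 2: "aviation" (length 8)
One optimal edit sequence (insert/delete/substitute each cost 1):
  1. substitute 'd' -> 'a'  (+1)
  2. substitute 'u' -> 'v'  (+1)
  3. substitute 'r' -> 'i'  (+1)
  4. keep 'a'
  5. keep 't'
  6. keep 'i'
  7. keep 'o'
  8. keep 'n'
Total edit operations: 3
Edit distance = 3


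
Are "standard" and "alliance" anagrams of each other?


Word 1: "standard" → sorted: aaddnrst
Word 2: "alliance" → sorted: aaceilln
Same letters? aaddnrst != aaceilln
Anagram = No


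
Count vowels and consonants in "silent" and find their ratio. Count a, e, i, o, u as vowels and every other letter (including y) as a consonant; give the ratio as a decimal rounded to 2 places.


Word: "silent"
Vowels (a,e,i,o,u): 2
Consonants: 4
Ratio = 2/4
= 0.50


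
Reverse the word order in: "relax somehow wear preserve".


Original: "relax somehow wear preserve"
Words (1..n): relax | somehow | wear | preserve
Reversed (n..1): preserve | wear | somehow | relax
Result = "preserve wear somehow relax"


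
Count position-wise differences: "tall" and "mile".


Comparing character by character (same length = 4):
  Pos 0: 't' vs 'm' !=
  Pos 1: 'a' vs 'i' !=
  Pos 2: 'l' vs 'l' =
  Pos 3: 'l' vs 'e' !=
Hamming distance = 3


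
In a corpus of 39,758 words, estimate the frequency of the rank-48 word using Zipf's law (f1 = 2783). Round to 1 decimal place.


Zipf's law: f(r) = f(1) / r
f(1) = 2783
f(48) = 2783 / 48
= 58.0 occurrences


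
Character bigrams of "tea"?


Word: "tea" (length 3)
Number of bigrams = 3 - 2 + 1 = 2
  Position 0: "te"
  Position 1: "ea"
Bigrams = "te", "ea"


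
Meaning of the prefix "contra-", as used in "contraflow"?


Prefix: contra-
Example: contraflow (contra- + flow)
Meaning = against


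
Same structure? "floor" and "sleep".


Pattern of "floor": [0, 1, 2, 2, 3]
Pattern of "sleep": [0, 1, 2, 2, 3]
Patterns match
Same pattern = Yes


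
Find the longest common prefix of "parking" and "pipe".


Word 1: "parking"
Word 2: "pipe"
Comparing from start:
  Pos 0: 'p' == 'p'
  Pos 1: 'a' != 'i' (stop)
LCP = "p" (length 1)


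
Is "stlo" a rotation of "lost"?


Word: "lost", Candidate: "stlo"
Method: check if candidate is substring of word+word
"lostlost" contains "stlo"? Yes
Is rotation = Yes


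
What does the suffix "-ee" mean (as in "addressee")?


Suffix: -ee
Example: addressee (address + -ee)
Meaning = one who receives


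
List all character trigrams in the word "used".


Word: "used" (length 4)
Number of trigrams = 4 - 3 + 1 = 2
  Position 0: "use"
  Position 1: "sed"
Trigrams = "use", "sed"


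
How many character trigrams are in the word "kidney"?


Word: "kidney" (length 6)
Number of 3-grams = length - 3 + 1 = 6 - 3 + 1
= 4


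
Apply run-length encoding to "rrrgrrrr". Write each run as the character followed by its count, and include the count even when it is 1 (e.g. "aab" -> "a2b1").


String: "rrrgrrrr"
Scanning for consecutive runs:
  'r' x 3
  'g' x 1
  'r' x 4
RLE = "r3g1r4"


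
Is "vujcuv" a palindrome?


Word: "vujcuv"
Reversed: "vucjuv"
Forward == Backward? vujcuv != vucjuv
Palindrome = No


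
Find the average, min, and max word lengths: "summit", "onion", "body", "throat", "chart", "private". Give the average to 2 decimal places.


Lengths: "summit"=6, "onion"=5, "body"=4, "throat"=6, "chart"=5, "private"=7
Sum = 33, Count = 6
Average = 33/6 = 5.50
= avg=5.50, min=4, max=7


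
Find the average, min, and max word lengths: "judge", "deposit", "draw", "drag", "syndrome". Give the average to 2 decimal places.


Lengths: "judge"=5, "deposit"=7, "draw"=4, "drag"=4, "syndrome"=8
Sum = 28, Count = 5
Average = 28/5 = 5.60
= avg=5.60, min=4, max=8


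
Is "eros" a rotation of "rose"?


Word: "rose", Candidate: "eros"
Method: check if candidate is substring of word+word
"roserose" contains "eros"? Yes
Is rotation = Yes


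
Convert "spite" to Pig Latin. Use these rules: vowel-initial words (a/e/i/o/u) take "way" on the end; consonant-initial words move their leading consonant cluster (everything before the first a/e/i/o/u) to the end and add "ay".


Word: "spite"
Starts with consonant(s) → move to end, add 'ay'
Consonant cluster: "sp"
Pig Latin = "itespay"


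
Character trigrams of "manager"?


Word: "manager" (length 7)
Number of trigrams = 7 - 3 + 1 = 5
  Position 0: "man"
  Position 1: "ana"
  Position 2: "nag"
  Position 3: "age"
  Position 4: "ger"
Trigrams = "man", "ana", "nag", "age", "ger"


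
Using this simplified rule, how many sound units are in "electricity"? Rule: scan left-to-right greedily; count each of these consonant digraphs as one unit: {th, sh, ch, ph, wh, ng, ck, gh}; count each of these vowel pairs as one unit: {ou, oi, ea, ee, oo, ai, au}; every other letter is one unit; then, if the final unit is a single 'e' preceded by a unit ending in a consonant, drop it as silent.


Word: "electricity" (11 letters)
Left-to-right scan:
  [1] 'e' (letter)
  [2] 'l' (letter)
  [3] 'e' (letter)
  [4] 'c' (letter)
  [5] 't' (letter)
  [6] 'r' (letter)
  [7] 'i' (letter)
  [8] 'c' (letter)
  [9] 'i' (letter)
  [10] 't' (letter)
  [11] 'y' (letter)
Units from scan: 11
Sound units = 11 units


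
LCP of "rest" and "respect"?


Word 1: "rest"
Word 2: "respect"
Comparing from start:
  Pos 0: 'r' == 'r'
  Pos 1: 'e' == 'e'
  Pos 2: 's' == 's'
  Pos 3: 't' != 'p' (stop)
LCP = "res" (length 3)


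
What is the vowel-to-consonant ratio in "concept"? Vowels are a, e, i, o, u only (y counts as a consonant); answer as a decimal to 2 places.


Word: "concept"
Vowels (a,e,i,o,u): 2
Consonants: 5
Ratio = 2/5
= 0.40


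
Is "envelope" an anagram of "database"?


Word 1: "database" → sorted: aaabdest
Word 2: "envelope" → sorted: eeelnopv
Same letters? aaabdest != eeelnopv
Anagram = No


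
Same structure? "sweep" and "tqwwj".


Pattern of "sweep": [0, 1, 2, 2, 3]
Pattern of "tqwwj": [0, 1, 2, 2, 3]
Patterns match
Same pattern = Yes


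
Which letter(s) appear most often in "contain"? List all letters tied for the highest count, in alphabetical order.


Word: "contain"
Letter counts:
  'a': 1
  'c': 1
  'i': 1
  'n': 2
  'o': 1
  't': 1
Maximum count = 2
Most frequent = 'n' (2 times each)


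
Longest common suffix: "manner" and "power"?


Word 1: "manner"
Word 2: "power"
Comparing from end:
  Pos -1: 'r' == 'r'
  Pos -2: 'e' == 'e'
  Pos -3: 'n' != 'w' (stop)
LCS = "er" (length 2)


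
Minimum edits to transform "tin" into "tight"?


Word 1: "tin" (length 3)
Word 2: "tight" (length 5)
One optimal edit sequence (insert/delete/substitute each cost 1):
  1. keep 't'
  2. keep 'i'
  3. insert 'g'  (+1)
  4. insert 'h'  (+1)
  5. substitute 'n' -> 't'  (+1)
Total edit operations: 3
Edit distance = 3


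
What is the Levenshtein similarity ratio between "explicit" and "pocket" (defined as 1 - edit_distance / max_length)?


Word 1: "explicit" (length 8)
Word 2: "pocket" (length 6)
One optimal edit sequence:
  1. delete 'e'  (+1)
  2. delete 'x'  (+1)
  3. keep 'p'
  4. substitute 'l' -> 'o'  (+1)
  5. substitute 'i' -> 'c'  (+1)
  6. substitute 'c' -> 'k'  (+1)
  7. substitute 'i' -> 'e'  (+1)
  8. keep 't'
Edit distance = 6
Max length = max(8, 6) = 8
Similarity = 1 - 6/8
= 0.2500


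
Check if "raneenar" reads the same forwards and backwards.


Word: "raneenar"
Reversed: "raneenar"
Forward == Backward? raneenar == raneenar
Palindrome = Yes


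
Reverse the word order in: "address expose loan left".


Original: "address expose loan left"
Words (1..n): address | expose | loan | left
Reversed (n..1): left | loan | expose | address
Result = "left loan expose address"


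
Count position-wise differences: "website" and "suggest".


Comparing character by character (same length = 7):
  Pos 0: 'w' vs 's' !=
  Pos 1: 'e' vs 'u' !=
  Pos 2: 'b' vs 'g' !=
  Pos 3: 's' vs 'g' !=
  Pos 4: 'i' vs 'e' !=
  Pos 5: 't' vs 's' !=
  Pos 6: 'e' vs 't' !=
Hamming distance = 7


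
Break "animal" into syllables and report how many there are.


Word: "animal"
Syllable breakdown: an | i | mal
Counting: 3 parts
= 3 syllables


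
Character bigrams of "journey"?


Word: "journey" (length 7)
Number of bigrams = 7 - 2 + 1 = 6
  Position 0: "jo"
  Position 1: "ou"
  Position 2: "ur"
  Position 3: "rn"
  Position 4: "ne"
  Position 5: "ey"
Bigrams = "jo", "ou", "ur", "rn", "ne", "ey"


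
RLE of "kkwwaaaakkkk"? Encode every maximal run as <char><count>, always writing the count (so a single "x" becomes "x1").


String: "kkwwaaaakkkk"
Scanning for consecutive runs:
  'k' x 2
  'w' x 2
  'a' x 4
  'k' x 4
RLE = "k2w2a4k4"


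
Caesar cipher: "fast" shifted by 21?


Word: "fast"
Shift: 21
Each letter → (letter + shift) mod 26:
  'f' (5) + 21 = 0 → 'a'
  'a' (0) + 21 = 21 → 'v'
  's' (18) + 21 = 13 → 'n'
  't' (19) + 21 = 14 → 'o'
Result = "avno"


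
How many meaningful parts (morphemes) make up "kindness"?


Word: "kindness"
Morphemes: kind / -ness
Each morpheme carries meaning
= 2 morphemes


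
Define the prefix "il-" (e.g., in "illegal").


Prefix: il-
Example: illegal (il- + legal)
Meaning = not


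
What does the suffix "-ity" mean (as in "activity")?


Suffix: -ity
As in: activity -> active + -ity, with a spelling change
Meaning = quality of


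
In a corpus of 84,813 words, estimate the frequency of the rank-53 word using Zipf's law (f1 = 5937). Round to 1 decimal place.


Zipf's law: f(r) = f(1) / r
f(1) = 5937
f(53) = 5937 / 53
= 112.0 occurrences


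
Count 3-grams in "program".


Word: "program" (length 7)
Number of 3-grams = length - 3 + 1 = 7 - 3 + 1
= 5


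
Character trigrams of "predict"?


Word: "predict" (length 7)
Number of trigrams = 7 - 3 + 1 = 5
  Position 0: "pre"
  Position 1: "red"
  Position 2: "edi"
  Position 3: "dic"
  Position 4: "ict"
Trigrams = "pre", "red", "edi", "dic", "ict"


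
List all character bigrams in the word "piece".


Word: "piece" (length 5)
Number of bigrams = 5 - 2 + 1 = 4
  Position 0: "pi"
  Position 1: "ie"
  Position 2: "ec"
  Position 3: "ce"
Bigrams = "pi", "ie", "ec", "ce"


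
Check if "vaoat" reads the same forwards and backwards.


Word: "vaoat"
Reversed: "taoav"
Forward == Backward? vaoat != taoav
Palindrome = No


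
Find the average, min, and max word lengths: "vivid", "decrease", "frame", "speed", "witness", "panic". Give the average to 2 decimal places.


Lengths: "vivid"=5, "decrease"=8, "frame"=5, "speed"=5, "witness"=7, "panic"=5
Sum = 35, Count = 6
Average = 35/6 = 5.83
= avg=5.83, min=5, max=8


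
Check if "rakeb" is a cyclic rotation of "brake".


Word: "brake", Candidate: "rakeb"
Method: check if candidate is substring of word+word
"brakebrake" contains "rakeb"? Yes
Is rotation = Yes


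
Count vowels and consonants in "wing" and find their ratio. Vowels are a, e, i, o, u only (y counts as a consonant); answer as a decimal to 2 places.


Word: "wing"
Vowels (a,e,i,o,u): 1
Consonants: 3
Ratio = 1/3
= 0.33


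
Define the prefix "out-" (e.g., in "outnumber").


Prefix: out-
As in: outnumber -> out- + number
Meaning = surpass


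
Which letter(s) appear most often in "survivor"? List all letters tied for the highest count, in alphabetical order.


Word: "survivor"
Letter counts:
  'i': 1
  'o': 1
  'r': 2
  's': 1
  'u': 1
  'v': 2
Maximum count = 2
Most frequent = 'r', 'v' (2 times each)


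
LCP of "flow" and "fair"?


Word 1: "flow"
Word 2: "fair"
Comparing from start:
  Pos 0: 'f' == 'f'
  Pos 1: 'l' != 'a' (stop)
LCP = "f" (length 1)


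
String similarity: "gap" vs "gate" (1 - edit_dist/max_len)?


Word 1: "gap" (length 3)
Word 2: "gate" (length 4)
One optimal edit sequence:
  1. keep 'g'
  2. keep 'a'
  3. insert 't'  (+1)
  4. substitute 'p' -> 'e'  (+1)
Edit distance = 2
Max length = max(3, 4) = 4
Similarity = 1 - 2/4
= 0.5000


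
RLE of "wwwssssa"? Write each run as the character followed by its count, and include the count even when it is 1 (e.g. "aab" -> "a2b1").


String: "wwwssssa"
Scanning for consecutive runs:
  'w' x 3
  's' x 4
  'a' x 1
RLE = "w3s4a1"


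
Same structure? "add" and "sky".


Pattern of "add": [0, 1, 1]
Pattern of "sky": [0, 1, 2]
Patterns do not match
Same pattern = No


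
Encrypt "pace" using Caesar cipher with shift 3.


Word: "pace"
Shift: 3
Each letter → (letter + shift) mod 26:
  'p' (15) + 3 = 18 → 's'
  'a' (0) + 3 = 3 → 'd'
  'c' (2) + 3 = 5 → 'f'
  'e' (4) + 3 = 7 → 'h'
Result = "sdfh"


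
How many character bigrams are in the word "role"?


Word: "role" (length 4)
Number of 2-grams = length - 2 + 1 = 4 - 2 + 1
= 3


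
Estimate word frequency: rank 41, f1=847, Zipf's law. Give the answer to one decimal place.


Zipf's law: f(r) = f(1) / r
f(1) = 847
f(41) = 847 / 41
= 20.7 occurrences


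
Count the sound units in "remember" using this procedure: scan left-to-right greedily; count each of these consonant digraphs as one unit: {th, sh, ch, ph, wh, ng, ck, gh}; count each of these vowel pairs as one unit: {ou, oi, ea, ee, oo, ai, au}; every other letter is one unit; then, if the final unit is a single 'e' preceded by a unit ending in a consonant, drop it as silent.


Word: "remember" (8 letters)
Left-to-right scan:
  (1) 'r' (letter)
  (2) 'e' (letter)
  (3) 'm' (letter)
  (4) 'e' (letter)
  (5) 'm' (letter)
  (6) 'b' (letter)
  (7) 'e' (letter)
  (8) 'r' (letter)
Units from scan: 8
Sound units = 8 units


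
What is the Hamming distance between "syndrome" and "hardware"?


Comparing character by character (same length = 8):
  Pos 0: 's' vs 'h' !=
  Pos 1: 'y' vs 'a' !=
  Pos 2: 'n' vs 'r' !=
  Pos 3: 'd' vs 'd' =
  Pos 4: 'r' vs 'w' !=
  Pos 5: 'o' vs 'a' !=
  Pos 6: 'm' vs 'r' !=
  Pos 7: 'e' vs 'e' =
Hamming distance = 6


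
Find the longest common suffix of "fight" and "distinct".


Word 1: "fight"
Word 2: "distinct"
Comparing from end:
  Pos -1: 't' == 't'
  Pos -2: 'h' != 'c' (stop)
LCS = "t" (length 1)


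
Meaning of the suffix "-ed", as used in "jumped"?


Suffix: -ed
Example: jumped = jump + -ed
Meaning = past tense


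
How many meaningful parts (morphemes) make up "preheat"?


Word: "preheat"
Morphemes: pre- | heat
Each morpheme carries meaning
= 2 morphemes


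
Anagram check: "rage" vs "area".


Word 1: "rage" → sorted: aegr
Word 2: "area" → sorted: aaer
Same letters? aegr != aaer
Anagram = No


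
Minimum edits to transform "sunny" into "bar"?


Word 1: "sunny" (length 5)
Word 2: "bar" (length 3)
One optimal edit sequence (insert/delete/substitute each cost 1):
  1. delete 's'  (+1)
  2. delete 'u'  (+1)
  3. substitute 'n' -> 'b'  (+1)
  4. substitute 'n' -> 'a'  (+1)
  5. substitute 'y' -> 'r'  (+1)
Total edit operations: 5
Edit distance = 5


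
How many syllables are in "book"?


Word: "book"
Syllable breakdown: book
Counting: 1 part
= 1 syllable


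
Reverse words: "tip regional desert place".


Original: "tip regional desert place"
Words (1..n): tip | regional | desert | place
Reversed (n..1): place | desert | regional | tip
Result = "place desert regional tip"


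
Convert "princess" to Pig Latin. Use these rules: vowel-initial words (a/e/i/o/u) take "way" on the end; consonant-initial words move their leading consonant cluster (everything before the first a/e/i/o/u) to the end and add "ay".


Word: "princess"
Starts with consonant(s) → move to end, add 'ay'
Consonant cluster: "pr"
Pig Latin = "incesspray"


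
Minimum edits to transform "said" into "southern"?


Word 1: "said" (length 4)
Word 2: "southern" (length 8)
One optimal edit sequence (insert/delete/substitute each cost 1):
  1. keep 's'
  2. insert 'o'  (+1)
  3. insert 'u'  (+1)
  4. insert 't'  (+1)
  5. insert 'h'  (+1)
  6. substitute 'a' -> 'e'  (+1)
  7. substitute 'i' -> 'r'  (+1)
  8. substitute 'd' -> 'n'  (+1)
Total edit operations: 7
Edit distance = 7


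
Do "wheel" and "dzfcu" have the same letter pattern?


Pattern of "wheel": [0, 1, 2, 2, 3]
Pattern of "dzfcu": [0, 1, 2, 3, 4]
Patterns do not match
Same pattern = No


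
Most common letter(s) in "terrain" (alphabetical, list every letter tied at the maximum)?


Word: "terrain"
Letter counts:
  'a': 1
  'e': 1
  'i': 1
  'n': 1
  'r': 2
  't': 1
Maximum count = 2
Most frequent = 'r' (2 times each)


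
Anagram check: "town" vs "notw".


Word 1: "town" → sorted: notw
Word 2: "notw" → sorted: notw
Same letters? notw == notw
Anagram = Yes


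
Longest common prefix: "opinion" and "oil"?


Word 1: "opinion"
Word 2: "oil"
Comparing from start:
  Pos 0: 'o' == 'o'
  Pos 1: 'p' != 'i' (stop)
LCP = "o" (length 1)


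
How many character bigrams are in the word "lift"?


Word: "lift" (length 4)
Number of 2-grams = length - 2 + 1 = 4 - 2 + 1
= 3


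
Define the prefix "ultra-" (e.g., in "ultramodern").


Prefix: ultra-
Example: ultramodern = ultra- + modern
Meaning = beyond


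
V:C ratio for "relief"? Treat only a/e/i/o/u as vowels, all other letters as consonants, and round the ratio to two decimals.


Word: "relief"
Vowels (a,e,i,o,u): 3
Consonants: 3
Ratio = 3/3
= 1.00


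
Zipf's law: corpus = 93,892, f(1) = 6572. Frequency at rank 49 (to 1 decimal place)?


Zipf's law: f(r) = f(1) / r
f(1) = 6572
f(49) = 6572 / 49
= 134.1 occurrences


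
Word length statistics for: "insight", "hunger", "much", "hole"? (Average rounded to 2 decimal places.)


Lengths: "insight"=7, "hunger"=6, "much"=4, "hole"=4
Sum = 21, Count = 4
Average = 21/4 = 5.25
= avg=5.25, min=4, max=7


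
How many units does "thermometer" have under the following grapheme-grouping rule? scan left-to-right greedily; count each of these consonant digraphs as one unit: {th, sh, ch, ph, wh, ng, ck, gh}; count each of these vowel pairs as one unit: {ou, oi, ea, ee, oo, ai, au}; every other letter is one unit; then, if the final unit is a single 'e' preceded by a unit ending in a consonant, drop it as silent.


Word: "thermometer" (11 letters)
Left-to-right scan:
  1. 'th' (digraph)
  2. 'e' (letter)
  3. 'r' (letter)
  4. 'm' (letter)
  5. 'o' (letter)
  6. 'm' (letter)
  7. 'e' (letter)
  8. 't' (letter)
  9. 'e' (letter)
  10. 'r' (letter)
Units from scan: 10
Sound units = 10 units


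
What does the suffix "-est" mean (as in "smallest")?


Suffix: -est
Example: smallest (small + -est)
Meaning = most


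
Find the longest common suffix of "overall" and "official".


Word 1: "overall"
Word 2: "official"
Comparing from end:
  Pos -1: 'l' == 'l'
  Pos -2: 'l' != 'a' (stop)
LCS = "l" (length 1)


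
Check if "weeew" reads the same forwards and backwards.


Word: "weeew"
Reversed: "weeew"
Forward == Backward? weeew == weeew
Palindrome = Yes


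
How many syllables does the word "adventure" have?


Word: "adventure"
Syllable breakdown: ad | ven | ture
Counting: 3 parts
= 3 syllables


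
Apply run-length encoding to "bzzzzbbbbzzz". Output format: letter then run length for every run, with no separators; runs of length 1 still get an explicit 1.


String: "bzzzzbbbbzzz"
Scanning for consecutive runs:
  'b' x 1
  'z' x 4
  'b' x 4
  'z' x 3
RLE = "b1z4b4z3"


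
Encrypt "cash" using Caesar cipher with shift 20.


Word: "cash"
Shift: 20
Each letter → (letter + shift) mod 26:
  'c' (2) + 20 = 22 → 'w'
  'a' (0) + 20 = 20 → 'u'
  's' (18) + 20 = 12 → 'm'
  'h' (7) + 20 = 1 → 'b'
Result = "wumb"


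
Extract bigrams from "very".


Word: "very" (length 4)
Number of bigrams = 4 - 2 + 1 = 3
  Position 0: "ve"
  Position 1: "er"
  Position 2: "ry"
Bigrams = "ve", "er", "ry"


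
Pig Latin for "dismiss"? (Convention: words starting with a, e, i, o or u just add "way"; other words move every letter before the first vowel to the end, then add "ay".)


Word: "dismiss"
Starts with consonant(s) → move to end, add 'ay'
Consonant cluster: "d"
Pig Latin = "ismissday"


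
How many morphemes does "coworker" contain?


Word: "coworker"
Morphemes: co- + work + -er
Each morpheme carries meaning
= 3 morphemes


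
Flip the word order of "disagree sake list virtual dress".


Original: "disagree sake list virtual dress"
Words (1..n): disagree | sake | list | virtual | dress
Reversed (n..1): dress | virtual | list | sake | disagree
Result = "dress virtual list sake disagree"


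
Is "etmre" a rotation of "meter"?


Word: "meter", Candidate: "etmre"
Method: check if candidate is substring of word+word
"metermeter" contains "etmre"? No
Is rotation = No


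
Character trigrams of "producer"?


Word: "producer" (length 8)
Number of trigrams = 8 - 3 + 1 = 6
  Position 0: "pro"
  Position 1: "rod"
  Position 2: "odu"
  Position 3: "duc"
  Position 4: "uce"
  Position 5: "cer"
Trigrams = "pro", "rod", "odu", "duc", "uce", "cer"


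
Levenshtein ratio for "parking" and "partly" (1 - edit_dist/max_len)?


Word 1: "parking" (length 7)
Word 2: "partly" (length 6)
One optimal edit sequence:
  1. keep 'p'
  2. keep 'a'
  3. keep 'r'
  4. delete 'k'  (+1)
  5. substitute 'i' -> 't'  (+1)
  6. substitute 'n' -> 'l'  (+1)
  7. substitute 'g' -> 'y'  (+1)
Edit distance = 4
Max length = max(7, 6) = 7
Similarity = 1 - 4/7
= 0.4286


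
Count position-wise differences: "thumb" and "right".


Comparing character by character (same length = 5):
  Pos 0: 't' vs 'r' !=
  Pos 1: 'h' vs 'i' !=
  Pos 2: 'u' vs 'g' !=
  Pos 3: 'm' vs 'h' !=
  Pos 4: 'b' vs 't' !=
Hamming distance = 5


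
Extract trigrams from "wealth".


Word: "wealth" (length 6)
Number of trigrams = 6 - 3 + 1 = 4
  Position 0: "wea"
  Position 1: "eal"
  Position 2: "alt"
  Position 3: "lth"
Trigrams = "wea", "eal", "alt", "lth"


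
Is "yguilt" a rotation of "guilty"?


Word: "guilty", Candidate: "yguilt"
Method: check if candidate is substring of word+word
"guiltyguilty" contains "yguilt"? Yes
Is rotation = Yes


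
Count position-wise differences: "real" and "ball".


Comparing character by character (same length = 4):
  Pos 0: 'r' vs 'b' !=
  Pos 1: 'e' vs 'a' !=
  Pos 2: 'a' vs 'l' !=
  Pos 3: 'l' vs 'l' =
Hamming distance = 3


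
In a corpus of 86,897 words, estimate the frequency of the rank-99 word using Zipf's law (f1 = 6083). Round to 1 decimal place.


Zipf's law: f(r) = f(1) / r
f(1) = 6083
f(99) = 6083 / 99
= 61.4 occurrences


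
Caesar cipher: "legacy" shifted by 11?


Word: "legacy"
Shift: 11
Each letter → (letter + shift) mod 26:
  'l' (11) + 11 = 22 → 'w'
  'e' (4) + 11 = 15 → 'p'
  'g' (6) + 11 = 17 → 'r'
  'a' (0) + 11 = 11 → 'l'
  'c' (2) + 11 = 13 → 'n'
  'y' (24) + 11 = 9 → 'j'
Result = "wprlnj"


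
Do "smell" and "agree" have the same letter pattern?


Pattern of "smell": [0, 1, 2, 3, 3]
Pattern of "agree": [0, 1, 2, 3, 3]
Patterns match
Same pattern = Yes


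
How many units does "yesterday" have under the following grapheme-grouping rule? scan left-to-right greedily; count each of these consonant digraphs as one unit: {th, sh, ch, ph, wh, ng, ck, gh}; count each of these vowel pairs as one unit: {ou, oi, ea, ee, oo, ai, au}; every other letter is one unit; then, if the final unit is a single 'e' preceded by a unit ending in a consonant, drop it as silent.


Word: "yesterday" (9 letters)
Left-to-right scan:
  [1] 'y' (letter)
  [2] 'e' (letter)
  [3] 's' (letter)
  [4] 't' (letter)
  [5] 'e' (letter)
  [6] 'r' (letter)
  [7] 'd' (letter)
  [8] 'a' (letter)
  [9] 'y' (letter)
Units from scan: 9
Sound units = 9 units


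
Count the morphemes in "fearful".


Word: "fearful"
Morphemes: fear + -ful
Each morpheme carries meaning
= 2 morphemes


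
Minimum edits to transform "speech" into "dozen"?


Word 1: "speech" (length 6)
Word 2: "dozen" (length 5)
One optimal edit sequence (insert/delete/substitute each cost 1):
  1. substitute 's' -> 'd'  (+1)
  2. substitute 'p' -> 'o'  (+1)
  3. substitute 'e' -> 'z'  (+1)
  4. keep 'e'
  5. delete 'c'  (+1)
  6. substitute 'h' -> 'n'  (+1)
Total edit operations: 5
Edit distance = 5


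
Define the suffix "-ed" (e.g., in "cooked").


Suffix: -ed
As in: cooked -> cook + -ed
Meaning = past tense


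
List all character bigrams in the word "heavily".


Word: "heavily" (length 7)
Number of bigrams = 7 - 2 + 1 = 6
  Position 0: "he"
  Position 1: "ea"
  Position 2: "av"
  Position 3: "vi"
  Position 4: "il"
  Position 5: "ly"
Bigrams = "he", "ea", "av", "vi", "il", "ly"


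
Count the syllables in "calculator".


Word: "calculator"
Syllable breakdown: cal | cu | la | tor
Counting: 4 parts
= 4 syllables


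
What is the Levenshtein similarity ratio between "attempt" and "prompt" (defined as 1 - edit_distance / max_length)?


Word 1: "attempt" (length 7)
Word 2: "prompt" (length 6)
One optimal edit sequence:
  1. delete 'a'  (+1)
  2. substitute 't' -> 'p'  (+1)
  3. substitute 't' -> 'r'  (+1)
  4. substitute 'e' -> 'o'  (+1)
  5. keep 'm'
  6. keep 'p'
  7. keep 't'
Edit distance = 4
Max length = max(7, 6) = 7
Similarity = 1 - 4/7
= 0.4286


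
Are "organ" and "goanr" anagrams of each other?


Word 1: "organ" → sorted: agnor
Word 2: "goanr" → sorted: agnor
Same letters? agnor == agnor
Anagram = Yes


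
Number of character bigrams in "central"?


Word: "central" (length 7)
Number of 2-grams = length - 2 + 1 = 7 - 2 + 1
= 6


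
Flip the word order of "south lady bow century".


Original: "south lady bow century"
Words (1..n): south | lady | bow | century
Reversed (n..1): century | bow | lady | south
Result = "century bow lady south"
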